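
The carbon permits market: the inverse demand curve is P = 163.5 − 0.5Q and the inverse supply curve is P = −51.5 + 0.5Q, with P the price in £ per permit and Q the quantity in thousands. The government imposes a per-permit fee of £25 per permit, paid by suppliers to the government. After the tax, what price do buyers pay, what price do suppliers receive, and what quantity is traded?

Inverting to Q(P) form: Qd = 327 − 2P; Qs = 2P + 103.
Before the tax: set 327 − 2P = 2P + 103 → P* = £56, Q* = 215.
With the tax collected from suppliers, supply shifts: Qs = 2(P − 25) + 103.
Solving gives Q = 190 with buyers paying £68.5 and suppliers receiving £43.5 (the £25 wedge).

Buyers pay £68.5; suppliers receive £43.5; quantity = 190.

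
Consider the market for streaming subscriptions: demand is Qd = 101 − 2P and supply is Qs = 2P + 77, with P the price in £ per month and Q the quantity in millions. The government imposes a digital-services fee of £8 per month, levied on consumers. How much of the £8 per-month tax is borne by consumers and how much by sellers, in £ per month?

Without the tax, 101 − 2P = 2P + 77 gives 4P = 24, so P* = £6 and Q* = 89.
With the tax collected from consumers, demand (in seller-price terms) shifts: Qd = 101 − 2(P + 8).
Solving gives Q = 81 with consumers paying £10 and sellers receiving £2 (the £8 wedge).
Burden on consumers: £4; on sellers: £4. (They sum to £8.)

Consumers bear £4 per month; sellers bear £4 per month.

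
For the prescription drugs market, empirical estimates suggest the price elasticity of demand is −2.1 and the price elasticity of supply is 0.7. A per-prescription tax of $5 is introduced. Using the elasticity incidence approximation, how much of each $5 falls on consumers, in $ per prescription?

Incidence ratio: consumers' share ≈ εs / (εs + |εd|) = 0.7 / (0.7 + 2.1) = 0.25.
So consumers bear ≈ 0.25 × $5 = $1.25; sellers bear $3.75.

Consumers bear ≈ $1.25 per prescription.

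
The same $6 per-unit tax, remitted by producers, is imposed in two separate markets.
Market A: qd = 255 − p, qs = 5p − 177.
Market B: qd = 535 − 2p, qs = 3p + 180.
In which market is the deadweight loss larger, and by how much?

Market B, by $6.6.

Market A: pre-tax p* = $72, q* = 183; post-tax q = 178; deadweight loss = $15.
Market B: pre-tax p* = $71, q* = 393; post-tax q = 385.8; deadweight loss = $21.6.
Difference: $15 vs $21.6 → market B is larger by $6.6.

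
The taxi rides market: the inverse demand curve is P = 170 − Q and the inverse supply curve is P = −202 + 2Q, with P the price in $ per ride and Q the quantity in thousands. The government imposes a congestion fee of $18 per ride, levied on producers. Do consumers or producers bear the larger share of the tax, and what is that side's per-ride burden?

Rewrite in direct form: Qd = 170 − P and Qs = 0.5P + 101.
Before the tax: set 170 − P = 0.5P + 101 → P* = $46, Q* = 124.
With the tax collected from producers, supply shifts: Qs = 0.5(P − 18) + 101.
New equilibrium: consumers pay $52, producers receive $34, Q = 118. (Wedge: Pb − Ps = 18.)
Per-ride burden: consumers $6, producers $12.
Producers take the larger share because supply is less price-elastic here (demand slope 1 vs supply slope 0.5).

Producers bear the larger share: $12 per ride.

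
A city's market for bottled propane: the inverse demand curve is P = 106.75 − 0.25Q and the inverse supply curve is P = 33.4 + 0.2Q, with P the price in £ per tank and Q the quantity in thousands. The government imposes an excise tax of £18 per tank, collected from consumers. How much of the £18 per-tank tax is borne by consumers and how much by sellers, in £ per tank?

Consumers bear £10 per tank; sellers bear £8 per tank.

Inverting to Q(P) form: Qd = 427 − 4P; Qs = 5P − 167.
Without the tax, 427 − 4P = 5P − 167 gives 9P = 594, so P* = £66 and Q* = 163.
With the tax collected from consumers, demand (in seller-price terms) shifts: Qd = 427 − 4(P + 18).
New equilibrium: consumers pay £76, sellers receive £58, Q = 123. (Wedge: Pb − Ps = 18.)
Burden on consumers: £10; on sellers: £8. (They sum to £18.)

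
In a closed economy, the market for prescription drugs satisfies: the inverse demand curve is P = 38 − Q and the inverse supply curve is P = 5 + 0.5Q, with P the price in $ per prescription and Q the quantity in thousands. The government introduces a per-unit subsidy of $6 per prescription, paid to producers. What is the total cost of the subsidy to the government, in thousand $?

Government outlay = $156 thousand.

Rewrite in direct form: Qd = 38 − P and Qs = 2P − 10.
Without the subsidy, 38 − P = 2P − 10 gives 3P = 48, so P* = $16 and Q* = 22.
With a per-unit subsidy paid to producers, each receives P + 6 per unit sold, so supply becomes Qs = 2(P + 6) − 10.
Solving gives Q = 26 with consumers paying $12 and producers receiving $18 (the $6 wedge).
Outlay = t · Q = 6 · 26 = $156.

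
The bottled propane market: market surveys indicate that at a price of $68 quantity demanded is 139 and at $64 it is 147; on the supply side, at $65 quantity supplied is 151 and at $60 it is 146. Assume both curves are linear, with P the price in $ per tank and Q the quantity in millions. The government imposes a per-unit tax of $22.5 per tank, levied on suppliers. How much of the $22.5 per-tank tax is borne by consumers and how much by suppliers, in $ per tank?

Demand slope: (147 − 139)/(64 − 68) = -2, so Qd = 275 − 2P.
Supply slope: (146 − 151)/(60 − 65) = 1, so Qs = P + 86.
Without the tax, 275 − 2P = P + 86 gives 3P = 189, so P* = $63 and Q* = 149.
With the tax collected from suppliers, supply shifts: Qs = (P − 22.5) + 86.
Solving gives Q = 134 with consumers paying $70.5 and suppliers receiving $48 (the $22.5 wedge).
Burden on consumers: $7.5; on suppliers: $15. (They sum to $22.5.)
The less price-elastic side of the market bears the larger share of a per-unit tax.

Consumers bear $7.5 per tank; suppliers bear $15 per tank.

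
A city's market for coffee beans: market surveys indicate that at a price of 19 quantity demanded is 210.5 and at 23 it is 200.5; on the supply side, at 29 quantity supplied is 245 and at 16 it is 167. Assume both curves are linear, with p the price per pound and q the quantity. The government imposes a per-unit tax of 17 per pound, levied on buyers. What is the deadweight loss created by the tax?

Deadweight loss = 255.

Demand slope: (200.5 − 210.5)/(23 − 19) = -2.5, so qd = 258 − 2.5p.
Supply slope: (167 − 245)/(16 − 29) = 6, so qs = 6p + 71.
Without the tax, 258 − 2.5p = 6p + 71 gives 8.5p = 187, so p* = 22 and q* = 203.
With the tax collected from buyers, demand (in seller-price terms) shifts: qd = 258 − 2.5(p + 17).
New equilibrium: buyers pay 34, suppliers receive 17, q = 173. (Wedge: pb − ps = 17.)
Quantity falls by |ΔQ| = |203 − 173| = 30.
DWL = ½ · t · |ΔQ| = ½ · 17 · 30 = 255.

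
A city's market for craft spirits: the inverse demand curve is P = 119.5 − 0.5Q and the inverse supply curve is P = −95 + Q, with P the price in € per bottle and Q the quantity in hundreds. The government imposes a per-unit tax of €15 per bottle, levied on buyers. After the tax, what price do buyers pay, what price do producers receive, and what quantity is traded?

Inverting to Q(P) form: Qd = 239 − 2P; Qs = P + 95.
Without the tax, 239 − 2P = P + 95 gives 3P = 144, so P* = €48 and Q* = 143.
With the tax collected from buyers, demand (in seller-price terms) shifts: Qd = 239 − 2(P + 15).
Solving gives Q = 133 with buyers paying €53 and producers receiving €38 (the €15 wedge).
The less price-elastic side of the market bears the larger share of a per-unit tax.

Buyers pay €53; producers receive €38; quantity = 133.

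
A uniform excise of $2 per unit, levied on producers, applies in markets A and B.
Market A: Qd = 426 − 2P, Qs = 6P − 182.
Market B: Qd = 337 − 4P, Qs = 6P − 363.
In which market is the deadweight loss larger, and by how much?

Market A: pre-tax P* = $76, Q* = 274; post-tax Q = 271; deadweight loss = $3.
Market B: pre-tax P* = $70, Q* = 57; post-tax Q = 52.2; deadweight loss = $4.8.
Difference: $3 vs $4.8 → market B is larger by $1.8.

Market B, by $1.8.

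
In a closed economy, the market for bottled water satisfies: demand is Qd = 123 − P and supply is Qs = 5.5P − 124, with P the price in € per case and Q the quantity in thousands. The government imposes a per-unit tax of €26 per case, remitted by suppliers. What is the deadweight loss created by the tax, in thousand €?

Deadweight loss = €286 thousand.

Without the tax, 123 − P = 5.5P − 124 gives 6.5P = 247, so P* = €38 and Q* = 85.
With the tax collected from suppliers, supply shifts: Qs = 5.5(P − 26) − 124.
New equilibrium: consumers pay €60, suppliers receive €34, Q = 63. (Wedge: Pb − Ps = 26.)
Quantity falls by |ΔQ| = |85 − 63| = 22.
DWL = ½ · t · |ΔQ| = ½ · 26 · 22 = €286.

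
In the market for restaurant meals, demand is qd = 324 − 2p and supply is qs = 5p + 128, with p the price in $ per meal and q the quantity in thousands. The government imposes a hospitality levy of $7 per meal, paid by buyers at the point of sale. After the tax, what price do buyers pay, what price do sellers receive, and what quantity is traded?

Before the tax: set 324 − 2p = 5p + 128 → p* = $28, q* = 268.
With the tax collected from buyers, demand (in seller-price terms) shifts: qd = 324 − 2(p + 7).
Solving gives q = 258 with buyers paying $33 and sellers receiving $26 (the $7 wedge).
The less price-elastic side of the market bears the larger share of a per-unit tax.

Buyers pay $33; sellers receive $26; quantity = 258.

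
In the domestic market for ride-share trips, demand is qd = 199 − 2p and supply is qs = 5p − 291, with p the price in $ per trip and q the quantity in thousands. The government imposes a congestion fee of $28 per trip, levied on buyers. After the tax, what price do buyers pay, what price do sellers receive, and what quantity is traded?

Before the tax: set 199 − 2p = 5p − 291 → p* = $70, q* = 59.
With the tax collected from buyers, demand (in seller-price terms) shifts: qd = 199 − 2(p + 28).
Solving gives q = 19 with buyers paying $90 and sellers receiving $62 (the $28 wedge).
The less price-elastic side of the market bears the larger share of a per-unit tax.

Buyers pay $90; sellers receive $62; quantity = 19.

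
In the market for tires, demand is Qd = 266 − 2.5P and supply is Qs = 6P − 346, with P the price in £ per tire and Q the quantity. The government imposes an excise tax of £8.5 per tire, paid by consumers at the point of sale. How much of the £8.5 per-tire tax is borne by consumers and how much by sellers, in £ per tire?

Consumers bear £6 per tire; sellers bear £2.5 per tire.

Without the tax, 266 − 2.5P = 6P − 346 gives 8.5P = 612, so P* = £72 and Q* = 86.
With the tax collected from consumers, demand (in seller-price terms) shifts: Qd = 266 − 2.5(P + 8.5).
Solving gives Q = 71 with consumers paying £78 and sellers receiving £69.5 (the £8.5 wedge).
Burden on consumers: £6; on sellers: £2.5. (They sum to £8.5.)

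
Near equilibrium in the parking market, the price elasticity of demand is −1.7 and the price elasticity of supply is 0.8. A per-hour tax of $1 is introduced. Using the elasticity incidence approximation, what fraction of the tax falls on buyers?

Incidence ratio: buyers' share ≈ εs / (εs + |εd|) = 0.8 / (0.8 + 1.7) = 0.32.
Supply is the less elastic side, so buyers bear the smaller share.

Buyers' share ≈ 0.32.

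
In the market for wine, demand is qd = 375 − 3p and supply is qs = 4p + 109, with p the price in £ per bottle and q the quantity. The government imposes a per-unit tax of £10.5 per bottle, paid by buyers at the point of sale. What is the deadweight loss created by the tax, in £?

Deadweight loss = £94.5.

Before the tax: set 375 − 3p = 4p + 109 → p* = £38, q* = 261.
With the tax collected from buyers, demand (in seller-price terms) shifts: qd = 375 − 3(p + 10.5).
New equilibrium: buyers pay £44, producers receive £33.5, q = 243. (Wedge: pb − ps = 10.5.)
Quantity falls by |ΔQ| = |261 − 243| = 18.
DWL = ½ · t · |ΔQ| = ½ · 10.5 · 18 = £94.5.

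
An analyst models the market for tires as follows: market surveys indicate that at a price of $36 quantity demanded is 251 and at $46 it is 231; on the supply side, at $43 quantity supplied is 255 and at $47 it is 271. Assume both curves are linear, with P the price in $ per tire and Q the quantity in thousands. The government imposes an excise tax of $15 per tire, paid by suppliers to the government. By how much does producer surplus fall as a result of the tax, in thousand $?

Producer surplus falls by $1165 thousand.

Demand slope: (231 − 251)/(46 − 36) = -2, so Qd = 323 − 2P.
Supply slope: (271 − 255)/(47 − 43) = 4, so Qs = 4P + 83.
Without the tax, 323 − 2P = 4P + 83 gives 6P = 240, so P* = $40 and Q* = 243.
With the tax collected from suppliers, supply shifts: Qs = 4(P − 15) + 83.
New equilibrium: consumers pay $50, suppliers receive $35, Q = 223. (Wedge: Pb − Ps = 15.)
ΔPS is the trapezoid between Q = 223 and Q = 243 of height $5: ½ · (243 + 223) · 5 = $1165.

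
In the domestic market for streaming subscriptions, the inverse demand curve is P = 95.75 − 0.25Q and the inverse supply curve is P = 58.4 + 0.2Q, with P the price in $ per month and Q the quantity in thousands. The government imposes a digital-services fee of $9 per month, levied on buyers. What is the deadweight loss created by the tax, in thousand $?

Rewrite in direct form: Qd = 383 − 4P and Qs = 5P − 292.
Without the tax, 383 − 4P = 5P − 292 gives 9P = 675, so P* = $75 and Q* = 83.
With the tax collected from buyers, demand (in seller-price terms) shifts: Qd = 383 − 4(P + 9).
Solving gives Q = 63 with buyers paying $80 and producers receiving $71 (the $9 wedge).
Quantity falls by |ΔQ| = |83 − 63| = 20.
DWL = ½ · t · |ΔQ| = ½ · 9 · 20 = $90.

Deadweight loss = $90 thousand.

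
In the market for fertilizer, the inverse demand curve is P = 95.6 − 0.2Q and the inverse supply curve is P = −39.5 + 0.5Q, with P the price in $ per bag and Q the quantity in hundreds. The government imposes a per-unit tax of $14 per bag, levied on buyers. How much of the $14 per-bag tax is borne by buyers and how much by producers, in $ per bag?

Buyers bear $4 per bag; producers bear $10 per bag.

Inverting to Q(P) form: Qd = 478 − 5P; Qs = 2P + 79.
Before the tax: set 478 − 5P = 2P + 79 → P* = $57, Q* = 193.
With the tax collected from buyers, demand (in seller-price terms) shifts: Qd = 478 − 5(P + 14).
New equilibrium: buyers pay $61, producers receive $47, Q = 173. (Wedge: Pb − Ps = 14.)
Burden on buyers: $4; on producers: $10. (They sum to $14.)
The less price-elastic side of the market bears the larger share of a per-unit tax.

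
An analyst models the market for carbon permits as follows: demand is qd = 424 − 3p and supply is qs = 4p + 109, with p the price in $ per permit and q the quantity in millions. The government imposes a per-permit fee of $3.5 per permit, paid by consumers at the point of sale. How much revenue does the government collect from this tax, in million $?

Tax revenue = $990.5 million.

Before the tax: set 424 − 3p = 4p + 109 → p* = $45, q* = 289.
With the tax collected from consumers, demand (in seller-price terms) shifts: qd = 424 − 3(p + 3.5).
Solving gives q = 283 with consumers paying $47 and sellers receiving $43.5 (the $3.5 wedge).
Revenue = t · Q = 3.5 · 283 = $990.5.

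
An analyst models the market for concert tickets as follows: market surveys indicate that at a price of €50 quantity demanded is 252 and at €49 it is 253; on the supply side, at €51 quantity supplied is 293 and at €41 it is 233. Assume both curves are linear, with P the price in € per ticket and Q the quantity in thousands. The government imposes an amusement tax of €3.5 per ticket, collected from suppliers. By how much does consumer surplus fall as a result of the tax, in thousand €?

Consumer surplus falls by €766.5 thousand.

Demand slope: (253 − 252)/(49 − 50) = -1, so Qd = 302 − P.
Supply slope: (233 − 293)/(41 − 51) = 6, so Qs = 6P − 13.
Without the tax, 302 − P = 6P − 13 gives 7P = 315, so P* = €45 and Q* = 257.
With the tax collected from suppliers, supply shifts: Qs = 6(P − 3.5) − 13.
New equilibrium: buyers pay €48, suppliers receive €44.5, Q = 254. (Wedge: Pb − Ps = 3.5.)
ΔCS is the trapezoid between Q = 254 and Q = 257 of height €3: ½ · (257 + 254) · 3 = €766.5.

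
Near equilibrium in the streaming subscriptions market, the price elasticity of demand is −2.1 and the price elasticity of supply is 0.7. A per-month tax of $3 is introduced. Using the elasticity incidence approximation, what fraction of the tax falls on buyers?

Incidence ratio: buyers' share ≈ εs / (εs + |εd|) = 0.7 / (0.7 + 2.1) = 0.25.
Supply is the less elastic side, so buyers bear the smaller share.

Buyers' share ≈ 0.25.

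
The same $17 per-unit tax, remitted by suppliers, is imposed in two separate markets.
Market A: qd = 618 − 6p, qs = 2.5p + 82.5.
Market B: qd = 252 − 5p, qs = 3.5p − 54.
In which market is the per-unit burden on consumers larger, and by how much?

Market B, by $2.

Market A: pre-tax p* = $63, q* = 240; post-tax q = 210; per-unit burden on consumers = $5.
Market B: pre-tax p* = $36, q* = 72; post-tax q = 37; per-unit burden on consumers = $7.
Difference: $5 vs $7 → market B is larger by $2.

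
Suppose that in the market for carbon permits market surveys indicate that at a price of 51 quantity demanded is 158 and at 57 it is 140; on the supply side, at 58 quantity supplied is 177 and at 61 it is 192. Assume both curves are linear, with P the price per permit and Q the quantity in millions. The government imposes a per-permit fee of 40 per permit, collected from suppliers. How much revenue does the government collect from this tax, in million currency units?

Demand slope: (140 − 158)/(57 − 51) = -3, so Qd = 311 − 3P.
Supply slope: (192 − 177)/(61 − 58) = 5, so Qs = 5P − 113.
Before the tax: set 311 − 3P = 5P − 113 → P* = 53, Q* = 152.
With the tax collected from suppliers, supply shifts: Qs = 5(P − 40) − 113.
New equilibrium: consumers pay 78, suppliers receive 38, Q = 77. (Wedge: Pb − Ps = 40.)
Revenue = t · Q = 40 · 77 = 3080.

Tax revenue = 3080 million.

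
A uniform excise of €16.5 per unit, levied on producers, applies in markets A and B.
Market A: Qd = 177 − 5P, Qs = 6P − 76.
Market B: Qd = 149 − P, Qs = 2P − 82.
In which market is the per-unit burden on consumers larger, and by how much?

Market A: pre-tax P* = €23, Q* = 62; post-tax Q = 17; per-unit burden on consumers = €9.
Market B: pre-tax P* = €77, Q* = 72; post-tax Q = 61; per-unit burden on consumers = €11.
Difference: €9 vs €11 → market B is larger by €2.

Market B, by €2.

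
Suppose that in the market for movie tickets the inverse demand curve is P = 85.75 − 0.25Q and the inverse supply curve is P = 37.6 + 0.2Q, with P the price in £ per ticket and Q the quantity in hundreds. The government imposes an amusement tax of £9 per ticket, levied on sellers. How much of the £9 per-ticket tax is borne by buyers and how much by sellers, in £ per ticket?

Buyers bear £5 per ticket; sellers bear £4 per ticket.

Rewrite in direct form: Qd = 343 − 4P and Qs = 5P − 188.
Before the tax: set 343 − 4P = 5P − 188 → P* = £59, Q* = 107.
With the tax collected from sellers, supply shifts: Qs = 5(P − 9) − 188.
Solving gives Q = 87 with buyers paying £64 and sellers receiving £55 (the £9 wedge).
Burden on buyers: £5; on sellers: £4. (They sum to £9.)
The less price-elastic side of the market bears the larger share of a per-unit tax.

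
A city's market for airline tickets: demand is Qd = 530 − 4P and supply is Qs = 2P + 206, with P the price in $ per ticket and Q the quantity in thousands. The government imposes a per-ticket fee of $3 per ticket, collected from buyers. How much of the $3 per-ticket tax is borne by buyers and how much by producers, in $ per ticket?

Buyers bear $1 per ticket; producers bear $2 per ticket.

Without the tax, 530 − 4P = 2P + 206 gives 6P = 324, so P* = $54 and Q* = 314.
With the tax collected from buyers, demand (in seller-price terms) shifts: Qd = 530 − 4(P + 3).
Solving gives Q = 310 with buyers paying $55 and producers receiving $52 (the $3 wedge).
Burden on buyers: $1; on producers: $2. (They sum to $3.)
The less price-elastic side of the market bears the larger share of a per-unit tax.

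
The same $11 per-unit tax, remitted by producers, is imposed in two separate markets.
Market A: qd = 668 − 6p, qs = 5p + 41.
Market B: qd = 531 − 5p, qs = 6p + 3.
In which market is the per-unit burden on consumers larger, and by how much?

Market B, by $1.

Market A: pre-tax p* = $57, q* = 326; post-tax q = 296; per-unit burden on consumers = $5.
Market B: pre-tax p* = $48, q* = 291; post-tax q = 261; per-unit burden on consumers = $6.
Difference: $5 vs $6 → market B is larger by $1.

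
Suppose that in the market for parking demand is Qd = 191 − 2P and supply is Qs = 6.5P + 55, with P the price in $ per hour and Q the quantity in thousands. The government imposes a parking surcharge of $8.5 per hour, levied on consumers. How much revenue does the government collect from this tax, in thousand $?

Before the tax: set 191 − 2P = 6.5P + 55 → P* = $16, Q* = 159.
With the tax collected from consumers, demand (in seller-price terms) shifts: Qd = 191 − 2(P + 8.5).
Solving gives Q = 146 with consumers paying $22.5 and sellers receiving $14 (the $8.5 wedge).
Revenue = t · Q = 8.5 · 146 = $1241.

Tax revenue = $1241 thousand.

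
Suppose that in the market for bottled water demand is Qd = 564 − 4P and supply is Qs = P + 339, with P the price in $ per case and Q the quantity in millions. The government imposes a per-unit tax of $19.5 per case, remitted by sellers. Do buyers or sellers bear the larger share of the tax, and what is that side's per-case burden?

Sellers bear the larger share: $15.6 per case.

Before the tax: set 564 − 4P = P + 339 → P* = $45, Q* = 384.
With the tax collected from sellers, supply shifts: Qs = (P − 19.5) + 339.
Solving gives Q = 368.4 with buyers paying $48.9 and sellers receiving $29.4 (the $19.5 wedge).
Per-case burden: buyers $3.9, sellers $15.6.
Sellers take the larger share because supply is less price-elastic here (demand slope 4 vs supply slope 1).
The less price-elastic side of the market bears the larger share of a per-unit tax.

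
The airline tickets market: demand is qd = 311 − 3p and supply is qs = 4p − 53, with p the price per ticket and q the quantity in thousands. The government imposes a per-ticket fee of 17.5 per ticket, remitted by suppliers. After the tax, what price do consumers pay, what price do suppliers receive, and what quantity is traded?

Without the tax, 311 − 3p = 4p − 53 gives 7p = 364, so p* = 52 and q* = 155.
With the tax collected from suppliers, supply shifts: qs = 4(p − 17.5) − 53.
Solving gives q = 125 with consumers paying 62 and suppliers receiving 44.5 (the 17.5 wedge).
The less price-elastic side of the market bears the larger share of a per-unit tax.

Consumers pay 62; suppliers receive 44.5; quantity = 125.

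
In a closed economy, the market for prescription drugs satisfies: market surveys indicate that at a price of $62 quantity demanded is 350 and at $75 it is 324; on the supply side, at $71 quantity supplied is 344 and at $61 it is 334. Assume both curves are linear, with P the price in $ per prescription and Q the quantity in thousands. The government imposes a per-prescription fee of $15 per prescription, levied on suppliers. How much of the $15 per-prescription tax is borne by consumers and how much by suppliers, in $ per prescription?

Demand slope: (324 − 350)/(75 − 62) = -2, so Qd = 474 − 2P.
Supply slope: (334 − 344)/(61 − 71) = 1, so Qs = P + 273.
Without the tax, 474 − 2P = P + 273 gives 3P = 201, so P* = $67 and Q* = 340.
With the tax collected from suppliers, supply shifts: Qs = (P − 15) + 273.
Solving gives Q = 330 with consumers paying $72 and suppliers receiving $57 (the $15 wedge).
Burden on consumers: $5; on suppliers: $10. (They sum to $15.)

Consumers bear $5 per prescription; suppliers bear $10 per prescription.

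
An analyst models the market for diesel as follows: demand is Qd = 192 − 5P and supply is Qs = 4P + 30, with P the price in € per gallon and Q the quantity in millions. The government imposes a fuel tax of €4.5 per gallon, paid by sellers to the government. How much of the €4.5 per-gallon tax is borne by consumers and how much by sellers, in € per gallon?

Without the tax, 192 − 5P = 4P + 30 gives 9P = 162, so P* = €18 and Q* = 102.
With the tax collected from sellers, supply shifts: Qs = 4(P − 4.5) + 30.
Solving gives Q = 92 with consumers paying €20 and sellers receiving €15.5 (the €4.5 wedge).
Burden on consumers: €2; on sellers: €2.5. (They sum to €4.5.)
The less price-elastic side of the market bears the larger share of a per-unit tax.

Consumers bear €2 per gallon; sellers bear €2.5 per gallon.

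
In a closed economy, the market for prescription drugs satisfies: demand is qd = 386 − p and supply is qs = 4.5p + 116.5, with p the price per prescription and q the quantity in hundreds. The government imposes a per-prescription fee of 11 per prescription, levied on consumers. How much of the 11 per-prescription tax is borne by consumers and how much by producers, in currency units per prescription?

Consumers bear 9 per prescription; producers bear 2 per prescription.

Before the tax: set 386 − p = 4.5p + 116.5 → p* = 49, q* = 337.
With the tax collected from consumers, demand (in seller-price terms) shifts: qd = 386 − (p + 11).
New equilibrium: consumers pay 58, producers receive 47, q = 328. (Wedge: pb − ps = 11.)
Burden on consumers: 9; on producers: 2. (They sum to 11.)
The less price-elastic side of the market bears the larger share of a per-unit tax.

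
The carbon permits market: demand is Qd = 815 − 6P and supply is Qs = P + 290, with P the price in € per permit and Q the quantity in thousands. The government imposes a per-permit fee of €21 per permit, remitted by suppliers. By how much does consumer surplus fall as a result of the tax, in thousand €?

Without the tax, 815 − 6P = P + 290 gives 7P = 525, so P* = €75 and Q* = 365.
With the tax collected from suppliers, supply shifts: Qs = (P − 21) + 290.
New equilibrium: consumers pay €78, suppliers receive €57, Q = 347. (Wedge: Pb − Ps = 21.)
ΔCS is the trapezoid between Q = 347 and Q = 365 of height €3: ½ · (365 + 347) · 3 = €1068.

Consumer surplus falls by €1068 thousand.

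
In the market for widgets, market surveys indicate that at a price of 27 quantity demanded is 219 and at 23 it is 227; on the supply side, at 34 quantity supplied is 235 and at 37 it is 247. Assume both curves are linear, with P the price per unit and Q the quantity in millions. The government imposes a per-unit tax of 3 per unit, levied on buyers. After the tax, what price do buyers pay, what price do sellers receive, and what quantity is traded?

Demand slope: (227 − 219)/(23 − 27) = -2, so Qd = 273 − 2P.
Supply slope: (247 − 235)/(37 − 34) = 4, so Qs = 4P + 99.
Without the tax, 273 − 2P = 4P + 99 gives 6P = 174, so P* = 29 and Q* = 215.
With the tax collected from buyers, demand (in seller-price terms) shifts: Qd = 273 − 2(P + 3).
New equilibrium: buyers pay 31, sellers receive 28, Q = 211. (Wedge: Pb − Ps = 3.)

Buyers pay 31; sellers receive 28; quantity = 211.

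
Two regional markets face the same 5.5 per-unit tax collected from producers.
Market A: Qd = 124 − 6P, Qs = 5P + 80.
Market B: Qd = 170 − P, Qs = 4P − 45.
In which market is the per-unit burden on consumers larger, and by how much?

Market B, by 1.9.

Market A: pre-tax P* = 4, Q* = 100; post-tax Q = 85; per-unit burden on consumers = 2.5.
Market B: pre-tax P* = 43, Q* = 127; post-tax Q = 122.6; per-unit burden on consumers = 4.4.
Difference: 2.5 vs 4.4 → market B is larger by 1.9.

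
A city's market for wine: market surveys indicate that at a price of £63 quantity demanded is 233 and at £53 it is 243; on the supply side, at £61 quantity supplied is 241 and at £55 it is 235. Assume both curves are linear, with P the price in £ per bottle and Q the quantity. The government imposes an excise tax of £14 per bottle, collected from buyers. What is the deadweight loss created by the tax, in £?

Deadweight loss = £49.

Demand slope: (243 − 233)/(53 − 63) = -1, so Qd = 296 − P.
Supply slope: (235 − 241)/(55 − 61) = 1, so Qs = P + 180.
Before the tax: set 296 − P = P + 180 → P* = £58, Q* = 238.
With the tax collected from buyers, demand (in seller-price terms) shifts: Qd = 296 − (P + 14).
Solving gives Q = 231 with buyers paying £65 and suppliers receiving £51 (the £14 wedge).
Quantity falls by |ΔQ| = |238 − 231| = 7.
DWL = ½ · t · |ΔQ| = ½ · 14 · 7 = £49.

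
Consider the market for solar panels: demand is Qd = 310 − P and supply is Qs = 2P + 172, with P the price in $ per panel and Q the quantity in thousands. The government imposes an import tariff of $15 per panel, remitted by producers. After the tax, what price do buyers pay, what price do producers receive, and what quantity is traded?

Buyers pay $56; producers receive $41; quantity = 254.

Before the tax: set 310 − P = 2P + 172 → P* = $46, Q* = 264.
With the tax collected from producers, supply shifts: Qs = 2(P − 15) + 172.
New equilibrium: buyers pay $56, producers receive $41, Q = 254. (Wedge: Pb − Ps = 15.)
The less price-elastic side of the market bears the larger share of a per-unit tax.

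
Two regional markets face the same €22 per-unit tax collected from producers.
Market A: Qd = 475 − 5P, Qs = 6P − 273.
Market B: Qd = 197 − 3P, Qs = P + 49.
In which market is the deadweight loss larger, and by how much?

Market A: pre-tax P* = €68, Q* = 135; post-tax Q = 75; deadweight loss = €660.
Market B: pre-tax P* = €37, Q* = 86; post-tax Q = 69.5; deadweight loss = €181.5.
Difference: €660 vs €181.5 → market A is larger by €478.5.

Market A, by €478.5.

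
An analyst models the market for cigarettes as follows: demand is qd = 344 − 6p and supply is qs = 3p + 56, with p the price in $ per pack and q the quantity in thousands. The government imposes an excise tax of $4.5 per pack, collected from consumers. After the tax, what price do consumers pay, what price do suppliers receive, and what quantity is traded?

Consumers pay $33.5; suppliers receive $29; quantity = 143.

Before the tax: set 344 − 6p = 3p + 56 → p* = $32, q* = 152.
With the tax collected from consumers, demand (in seller-price terms) shifts: qd = 344 − 6(p + 4.5).
New equilibrium: consumers pay $33.5, suppliers receive $29, q = 143. (Wedge: pb − ps = 4.5.)
The less price-elastic side of the market bears the larger share of a per-unit tax.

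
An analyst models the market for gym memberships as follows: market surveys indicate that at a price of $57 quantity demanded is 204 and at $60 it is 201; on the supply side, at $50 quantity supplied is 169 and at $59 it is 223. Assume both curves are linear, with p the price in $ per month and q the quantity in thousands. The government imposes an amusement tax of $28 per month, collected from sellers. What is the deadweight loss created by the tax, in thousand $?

Deadweight loss = $336 thousand.

Demand slope: (201 − 204)/(60 − 57) = -1, so qd = 261 − p.
Supply slope: (223 − 169)/(59 − 50) = 6, so qs = 6p − 131.
Without the tax, 261 − p = 6p − 131 gives 7p = 392, so p* = $56 and q* = 205.
With the tax collected from sellers, supply shifts: qs = 6(p − 28) − 131.
Solving gives q = 181 with buyers paying $80 and sellers receiving $52 (the $28 wedge).
Quantity falls by |ΔQ| = |205 − 181| = 24.
DWL = ½ · t · |ΔQ| = ½ · 28 · 24 = $336.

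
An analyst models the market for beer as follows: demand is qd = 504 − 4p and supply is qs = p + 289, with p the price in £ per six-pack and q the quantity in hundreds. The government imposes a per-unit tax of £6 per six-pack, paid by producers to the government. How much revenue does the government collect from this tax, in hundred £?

Tax revenue = £1963.2 hundred.

Before the tax: set 504 − 4p = p + 289 → p* = £43, q* = 332.
With the tax collected from producers, supply shifts: qs = (p − 6) + 289.
Solving gives q = 327.2 with buyers paying £44.2 and producers receiving £38.2 (the £6 wedge).
Revenue = t · Q = 6 · 327.2 = £1963.2.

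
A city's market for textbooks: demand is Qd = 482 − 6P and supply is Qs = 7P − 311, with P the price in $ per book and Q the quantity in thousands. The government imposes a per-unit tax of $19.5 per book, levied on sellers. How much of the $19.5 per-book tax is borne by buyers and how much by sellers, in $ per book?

Buyers bear $10.5 per book; sellers bear $9 per book.

Without the tax, 482 − 6P = 7P − 311 gives 13P = 793, so P* = $61 and Q* = 116.
With the tax collected from sellers, supply shifts: Qs = 7(P − 19.5) − 311.
New equilibrium: buyers pay $71.5, sellers receive $52, Q = 53. (Wedge: Pb − Ps = 19.5.)
Burden on buyers: $10.5; on sellers: $9. (They sum to $19.5.)
The less price-elastic side of the market bears the larger share of a per-unit tax.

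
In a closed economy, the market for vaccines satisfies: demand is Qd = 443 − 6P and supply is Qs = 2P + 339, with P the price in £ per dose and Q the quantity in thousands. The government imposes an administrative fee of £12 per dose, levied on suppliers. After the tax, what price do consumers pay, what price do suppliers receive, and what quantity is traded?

Consumers pay £16; suppliers receive £4; quantity = 347.

Without the tax, 443 − 6P = 2P + 339 gives 8P = 104, so P* = £13 and Q* = 365.
With the tax collected from suppliers, supply shifts: Qs = 2(P − 12) + 339.
Solving gives Q = 347 with consumers paying £16 and suppliers receiving £4 (the £12 wedge).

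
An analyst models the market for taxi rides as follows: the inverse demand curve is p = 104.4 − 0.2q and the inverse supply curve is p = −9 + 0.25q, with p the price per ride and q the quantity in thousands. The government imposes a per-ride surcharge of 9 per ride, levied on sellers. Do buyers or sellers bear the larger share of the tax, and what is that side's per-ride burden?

Inverting to q(p) form: qd = 522 − 5p; qs = 4p + 36.
Without the tax, 522 − 5p = 4p + 36 gives 9p = 486, so p* = 54 and q* = 252.
With the tax collected from sellers, supply shifts: qs = 4(p − 9) + 36.
New equilibrium: buyers pay 58, sellers receive 49, q = 232. (Wedge: pb − ps = 9.)
Per-ride burden: buyers 4, sellers 5.
Sellers take the larger share because supply is less price-elastic here (demand slope 5 vs supply slope 4).

Sellers bear the larger share: 5 per ride.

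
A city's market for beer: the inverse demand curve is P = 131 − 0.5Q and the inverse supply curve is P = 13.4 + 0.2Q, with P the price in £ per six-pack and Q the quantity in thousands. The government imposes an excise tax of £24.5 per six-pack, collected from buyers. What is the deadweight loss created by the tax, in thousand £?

Rewrite in direct form: Qd = 262 − 2P and Qs = 5P − 67.
Without the tax, 262 − 2P = 5P − 67 gives 7P = 329, so P* = £47 and Q* = 168.
With the tax collected from buyers, demand (in seller-price terms) shifts: Qd = 262 − 2(P + 24.5).
Solving gives Q = 133 with buyers paying £64.5 and suppliers receiving £40 (the £24.5 wedge).
Quantity falls by |ΔQ| = |168 − 133| = 35.
DWL = ½ · t · |ΔQ| = ½ · 24.5 · 35 = £428.75.

Deadweight loss = £428.75 thousand.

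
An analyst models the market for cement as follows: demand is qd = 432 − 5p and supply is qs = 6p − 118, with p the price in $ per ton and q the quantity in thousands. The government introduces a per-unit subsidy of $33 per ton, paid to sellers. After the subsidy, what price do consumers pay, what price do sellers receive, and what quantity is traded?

Before the subsidy: set 432 − 5p = 6p − 118 → p* = $50, q* = 182.
With a per-unit subsidy paid to sellers, each receives p + 33 per unit sold, so supply becomes qs = 6(p + 33) − 118.
Solving gives q = 272 with consumers paying $32 and sellers receiving $65 (the $33 wedge).

Consumers pay $32; sellers receive $65; quantity = 272.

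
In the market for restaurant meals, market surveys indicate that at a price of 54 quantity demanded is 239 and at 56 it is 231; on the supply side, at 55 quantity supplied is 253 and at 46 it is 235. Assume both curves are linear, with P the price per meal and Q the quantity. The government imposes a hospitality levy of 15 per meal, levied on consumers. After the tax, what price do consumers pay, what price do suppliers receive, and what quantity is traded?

Demand slope: (231 − 239)/(56 − 54) = -4, so Qd = 455 − 4P.
Supply slope: (235 − 253)/(46 − 55) = 2, so Qs = 2P + 143.
Without the tax, 455 − 4P = 2P + 143 gives 6P = 312, so P* = 52 and Q* = 247.
With the tax collected from consumers, demand (in seller-price terms) shifts: Qd = 455 − 4(P + 15).
Solving gives Q = 227 with consumers paying 57 and suppliers receiving 42 (the 15 wedge).
The less price-elastic side of the market bears the larger share of a per-unit tax.

Consumers pay 57; suppliers receive 42; quantity = 227.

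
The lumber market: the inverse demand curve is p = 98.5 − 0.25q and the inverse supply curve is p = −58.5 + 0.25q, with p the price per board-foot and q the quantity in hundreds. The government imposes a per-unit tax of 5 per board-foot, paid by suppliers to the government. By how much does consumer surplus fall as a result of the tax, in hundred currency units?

Rewrite in direct form: qd = 394 − 4p and qs = 4p + 234.
Without the tax, 394 − 4p = 4p + 234 gives 8p = 160, so p* = 20 and q* = 314.
With the tax collected from suppliers, supply shifts: qs = 4(p − 5) + 234.
Solving gives q = 304 with buyers paying 22.5 and suppliers receiving 17.5 (the 5 wedge).
ΔCS is the trapezoid between Q = 304 and Q = 314 of height 2.5: ½ · (314 + 304) · 2.5 = 772.5.

Consumer surplus falls by 772.5 hundred.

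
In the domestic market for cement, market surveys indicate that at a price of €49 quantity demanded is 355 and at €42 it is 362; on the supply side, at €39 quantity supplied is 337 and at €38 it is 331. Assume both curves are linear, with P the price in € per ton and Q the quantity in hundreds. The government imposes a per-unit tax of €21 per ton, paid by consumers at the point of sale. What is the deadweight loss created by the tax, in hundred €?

Demand slope: (362 − 355)/(42 − 49) = -1, so Qd = 404 − P.
Supply slope: (331 − 337)/(38 − 39) = 6, so Qs = 6P + 103.
Without the tax, 404 − P = 6P + 103 gives 7P = 301, so P* = €43 and Q* = 361.
With the tax collected from consumers, demand (in seller-price terms) shifts: Qd = 404 − (P + 21).
New equilibrium: consumers pay €61, suppliers receive €40, Q = 343. (Wedge: Pb − Ps = 21.)
Quantity falls by |ΔQ| = |361 − 343| = 18.
DWL = ½ · t · |ΔQ| = ½ · 21 · 18 = €189.

Deadweight loss = €189 hundred.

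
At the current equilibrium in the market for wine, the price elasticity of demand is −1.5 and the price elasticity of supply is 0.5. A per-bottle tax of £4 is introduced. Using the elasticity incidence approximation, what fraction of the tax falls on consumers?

Consumers' share ≈ 0.25.

Incidence ratio: consumers' share ≈ εs / (εs + |εd|) = 0.5 / (0.5 + 1.5) = 0.25.
Supply is the less elastic side, so consumers bear the smaller share.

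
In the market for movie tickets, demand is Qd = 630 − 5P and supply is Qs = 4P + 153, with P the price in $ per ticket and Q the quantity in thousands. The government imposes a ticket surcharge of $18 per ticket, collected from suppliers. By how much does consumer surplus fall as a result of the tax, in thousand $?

Before the tax: set 630 − 5P = 4P + 153 → P* = $53, Q* = 365.
With the tax collected from suppliers, supply shifts: Qs = 4(P − 18) + 153.
Solving gives Q = 325 with buyers paying $61 and suppliers receiving $43 (the $18 wedge).
ΔCS is the trapezoid between Q = 325 and Q = 365 of height $8: ½ · (365 + 325) · 8 = $2760.

Consumer surplus falls by $2760 thousand.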